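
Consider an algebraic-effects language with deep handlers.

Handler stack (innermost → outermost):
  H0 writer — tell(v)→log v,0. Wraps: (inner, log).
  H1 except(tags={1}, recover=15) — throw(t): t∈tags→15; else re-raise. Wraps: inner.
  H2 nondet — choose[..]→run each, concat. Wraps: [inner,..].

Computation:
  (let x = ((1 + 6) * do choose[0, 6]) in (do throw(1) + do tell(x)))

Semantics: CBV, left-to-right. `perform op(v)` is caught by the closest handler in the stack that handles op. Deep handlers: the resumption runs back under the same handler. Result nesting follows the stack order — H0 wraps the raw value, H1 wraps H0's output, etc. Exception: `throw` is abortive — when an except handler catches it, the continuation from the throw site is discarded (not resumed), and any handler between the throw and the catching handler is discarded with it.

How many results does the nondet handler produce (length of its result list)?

Evaluation trace:
choose[0, 6] @ H2
  branch[0] choose=0:
    throw(1) @ H1 caught ⇒ 15
    H2 returns [15]
  branch[1] choose=6:
    throw(1) @ H1 caught ⇒ 15
    H2 returns [15]
= [15, 15]

Answer: 2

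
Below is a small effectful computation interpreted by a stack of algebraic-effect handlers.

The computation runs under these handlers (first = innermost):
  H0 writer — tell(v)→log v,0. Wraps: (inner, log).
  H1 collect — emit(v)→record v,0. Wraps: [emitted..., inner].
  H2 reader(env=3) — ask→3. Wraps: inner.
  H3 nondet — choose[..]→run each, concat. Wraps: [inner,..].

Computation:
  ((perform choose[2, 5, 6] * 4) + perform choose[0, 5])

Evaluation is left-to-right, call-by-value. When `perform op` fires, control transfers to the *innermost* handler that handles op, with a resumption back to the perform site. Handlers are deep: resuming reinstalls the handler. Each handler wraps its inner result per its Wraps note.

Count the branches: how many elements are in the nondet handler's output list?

Answer: 6

Working:
choose[2, 5, 6] @ H3
  branch[0] choose=2:
    choose[0, 5] @ H3
      branch[0] choose=0:
        H0 returns (8, ())
        H1 returns [(8, ())]
        H2 returns [(8, ())]
        H3 returns [[(8, ())]]
      branch[1] choose=5:
        H0 returns (13, ())
        H1 returns [(13, ())]
        H2 returns [(13, ())]
        H3 returns [[(13, ())]]
  branch[1] choose=5:
    choose[0, 5] @ H3
      branch[0] choose=0:
        H0 returns (20, ())
        H1 returns [(20, ())]
        H2 returns [(20, ())]
        H3 returns [[(20, ())]]
      branch[1] choose=5:
        H0 returns (25, ())
        H1 returns [(25, ())]
        H2 returns [(25, ())]
        H3 returns [[(25, ())]]
  branch[2] choose=6:
    choose[0, 5] @ H3
      branch[0] choose=0:
        H0 returns (24, ())
        H1 returns [(24, ())]
        H2 returns [(24, ())]
        H3 returns [[(24, ())]]
      branch[1] choose=5:
        H0 returns (29, ())
        H1 returns [(29, ())]
        H2 returns [(29, ())]
        H3 returns [[(29, ())]]
= [[(8, ())], [(13, ())], [(20, ())], [(25, ())], [(24, ())], [(29, ())]]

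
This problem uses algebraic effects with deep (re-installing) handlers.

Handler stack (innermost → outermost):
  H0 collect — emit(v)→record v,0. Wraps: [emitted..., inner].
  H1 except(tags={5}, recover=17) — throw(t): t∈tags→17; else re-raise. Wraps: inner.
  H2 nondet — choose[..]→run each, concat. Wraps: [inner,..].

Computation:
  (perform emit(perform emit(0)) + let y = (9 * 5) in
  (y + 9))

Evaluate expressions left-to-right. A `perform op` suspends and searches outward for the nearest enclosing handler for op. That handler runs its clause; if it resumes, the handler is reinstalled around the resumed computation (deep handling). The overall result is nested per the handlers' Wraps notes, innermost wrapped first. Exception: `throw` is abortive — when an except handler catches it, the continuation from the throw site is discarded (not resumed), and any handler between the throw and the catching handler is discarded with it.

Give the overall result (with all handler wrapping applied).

Answer: [[0, 0, 54]]

Step-by-step:
emit(0) @ H0 ⇒ out+=0
emit(0) @ H0 ⇒ out+=0
H0 returns [0, 0, 54]
H1 returns [0, 0, 54]
H2 returns [[0, 0, 54]]
= [[0, 0, 54]]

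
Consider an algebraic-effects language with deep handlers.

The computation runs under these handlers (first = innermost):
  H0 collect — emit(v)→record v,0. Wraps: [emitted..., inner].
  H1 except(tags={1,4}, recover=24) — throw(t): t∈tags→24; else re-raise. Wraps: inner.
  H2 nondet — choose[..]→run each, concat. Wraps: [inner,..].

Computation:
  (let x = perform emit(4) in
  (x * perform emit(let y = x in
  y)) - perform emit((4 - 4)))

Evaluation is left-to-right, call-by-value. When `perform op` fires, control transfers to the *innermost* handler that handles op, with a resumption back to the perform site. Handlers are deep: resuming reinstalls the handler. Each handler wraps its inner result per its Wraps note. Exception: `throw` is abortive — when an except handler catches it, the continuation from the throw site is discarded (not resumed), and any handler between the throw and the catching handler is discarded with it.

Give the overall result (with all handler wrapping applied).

Evaluation trace:
emit(4) @ H0 ⇒ out+=4
emit(0) @ H0 ⇒ out+=0
emit(0) @ H0 ⇒ out+=0
H0 returns [4, 0, 0, 0]
H1 returns [4, 0, 0, 0]
H2 returns [[4, 0, 0, 0]]
= [[4, 0, 0, 0]]

Answer: [[4, 0, 0, 0]]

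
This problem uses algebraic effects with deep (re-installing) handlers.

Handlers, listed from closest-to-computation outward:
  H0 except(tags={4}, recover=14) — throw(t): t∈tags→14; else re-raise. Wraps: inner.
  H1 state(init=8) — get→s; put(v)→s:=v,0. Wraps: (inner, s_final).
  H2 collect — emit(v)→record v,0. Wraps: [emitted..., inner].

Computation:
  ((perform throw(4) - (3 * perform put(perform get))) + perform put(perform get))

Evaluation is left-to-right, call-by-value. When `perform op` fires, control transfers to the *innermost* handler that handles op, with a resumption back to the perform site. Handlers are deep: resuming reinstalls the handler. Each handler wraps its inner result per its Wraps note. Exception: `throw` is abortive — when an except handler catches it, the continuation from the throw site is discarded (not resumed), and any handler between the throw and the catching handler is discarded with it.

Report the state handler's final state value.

Answer: 8

Evaluation trace:
throw(4) @ H0 caught ⇒ 14
H1 returns (14, 8)
H2 returns [(14, 8)]
= [(14, 8)]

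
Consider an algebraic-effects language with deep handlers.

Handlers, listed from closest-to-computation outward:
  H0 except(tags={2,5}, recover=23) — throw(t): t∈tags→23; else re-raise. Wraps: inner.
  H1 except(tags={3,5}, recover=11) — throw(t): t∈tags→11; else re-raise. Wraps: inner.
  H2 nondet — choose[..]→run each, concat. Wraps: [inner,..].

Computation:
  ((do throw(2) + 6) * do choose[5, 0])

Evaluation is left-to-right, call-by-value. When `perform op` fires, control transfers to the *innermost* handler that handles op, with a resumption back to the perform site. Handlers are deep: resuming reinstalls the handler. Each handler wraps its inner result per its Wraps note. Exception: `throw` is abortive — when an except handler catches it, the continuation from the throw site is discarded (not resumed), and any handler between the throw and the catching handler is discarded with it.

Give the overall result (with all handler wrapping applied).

Answer: [23]

Evaluation trace:
throw(2) @ H0 caught ⇒ 23
H1 returns 23
H2 returns [23]
= [23]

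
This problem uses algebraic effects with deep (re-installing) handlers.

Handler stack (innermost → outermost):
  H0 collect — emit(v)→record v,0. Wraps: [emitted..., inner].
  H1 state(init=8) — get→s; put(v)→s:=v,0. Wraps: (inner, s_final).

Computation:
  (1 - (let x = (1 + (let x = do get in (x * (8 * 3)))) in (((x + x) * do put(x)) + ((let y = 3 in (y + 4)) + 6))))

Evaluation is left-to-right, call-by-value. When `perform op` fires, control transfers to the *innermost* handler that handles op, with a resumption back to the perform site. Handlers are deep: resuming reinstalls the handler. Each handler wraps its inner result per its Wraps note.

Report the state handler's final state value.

Answer: 193

Working:
get @ H1 ⇒ 8
put(193) @ H1 ⇒ s:=193
H0 returns [-12]
H1 returns ([-12], 193)
= ([-12], 193)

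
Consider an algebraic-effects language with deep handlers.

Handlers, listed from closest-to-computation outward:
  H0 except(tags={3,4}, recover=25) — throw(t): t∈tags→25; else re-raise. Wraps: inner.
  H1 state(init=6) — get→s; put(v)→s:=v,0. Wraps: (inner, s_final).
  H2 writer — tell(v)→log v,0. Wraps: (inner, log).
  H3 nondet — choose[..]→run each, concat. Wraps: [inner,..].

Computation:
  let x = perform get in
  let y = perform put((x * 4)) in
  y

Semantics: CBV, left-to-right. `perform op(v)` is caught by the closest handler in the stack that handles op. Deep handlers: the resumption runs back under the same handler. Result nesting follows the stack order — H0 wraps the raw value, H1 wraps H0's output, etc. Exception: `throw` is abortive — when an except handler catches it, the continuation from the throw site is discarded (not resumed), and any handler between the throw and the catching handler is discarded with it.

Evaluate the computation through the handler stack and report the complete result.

Evaluation trace:
get @ H1 ⇒ 6
put(24) @ H1 ⇒ s:=24
H0 returns 0
H1 returns (0, 24)
H2 returns ((0, 24), ())
H3 returns [((0, 24), ())]
= [((0, 24), ())]

Answer: [((0, 24), ())]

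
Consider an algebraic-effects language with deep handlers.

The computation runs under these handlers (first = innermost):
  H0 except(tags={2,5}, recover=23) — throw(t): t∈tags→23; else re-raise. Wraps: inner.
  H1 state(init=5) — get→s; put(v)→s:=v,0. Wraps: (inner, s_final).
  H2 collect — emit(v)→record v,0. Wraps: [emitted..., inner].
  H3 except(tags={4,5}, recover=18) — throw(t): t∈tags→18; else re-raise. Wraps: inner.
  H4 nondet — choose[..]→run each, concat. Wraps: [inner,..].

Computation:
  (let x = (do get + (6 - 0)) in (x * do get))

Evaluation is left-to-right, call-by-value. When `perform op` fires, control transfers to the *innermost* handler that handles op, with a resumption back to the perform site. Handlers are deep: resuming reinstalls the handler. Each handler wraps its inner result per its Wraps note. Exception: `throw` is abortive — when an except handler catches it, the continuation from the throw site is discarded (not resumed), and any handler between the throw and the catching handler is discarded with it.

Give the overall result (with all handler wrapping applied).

Answer: [[(55, 5)]]

Step-by-step:
get @ H1 ⇒ 5
get @ H1 ⇒ 5
H0 returns 55
H1 returns (55, 5)
H2 returns [(55, 5)]
H3 returns [(55, 5)]
H4 returns [[(55, 5)]]
= [[(55, 5)]]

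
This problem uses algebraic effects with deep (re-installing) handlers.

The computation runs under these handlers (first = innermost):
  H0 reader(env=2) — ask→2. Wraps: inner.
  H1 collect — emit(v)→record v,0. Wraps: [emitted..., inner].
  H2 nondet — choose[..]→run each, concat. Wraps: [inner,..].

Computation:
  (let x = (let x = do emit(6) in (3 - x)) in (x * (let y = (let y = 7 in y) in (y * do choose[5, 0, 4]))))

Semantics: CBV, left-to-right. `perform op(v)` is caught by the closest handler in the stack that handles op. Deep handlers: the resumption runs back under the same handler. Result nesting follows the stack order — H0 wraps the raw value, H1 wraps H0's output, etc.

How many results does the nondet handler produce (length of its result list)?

Answer: 3

Evaluation trace:
emit(6) @ H1 ⇒ out+=6
choose[5, 0, 4] @ H2
  branch[0] choose=5:
    H0 returns 105
    H1 returns [6, 105]
    H2 returns [[6, 105]]
  branch[1] choose=0:
    H0 returns 0
    H1 returns [6, 0]
    H2 returns [[6, 0]]
  branch[2] choose=4:
    H0 returns 84
    H1 returns [6, 84]
    H2 returns [[6, 84]]
= [[6, 105], [6, 0], [6, 84]]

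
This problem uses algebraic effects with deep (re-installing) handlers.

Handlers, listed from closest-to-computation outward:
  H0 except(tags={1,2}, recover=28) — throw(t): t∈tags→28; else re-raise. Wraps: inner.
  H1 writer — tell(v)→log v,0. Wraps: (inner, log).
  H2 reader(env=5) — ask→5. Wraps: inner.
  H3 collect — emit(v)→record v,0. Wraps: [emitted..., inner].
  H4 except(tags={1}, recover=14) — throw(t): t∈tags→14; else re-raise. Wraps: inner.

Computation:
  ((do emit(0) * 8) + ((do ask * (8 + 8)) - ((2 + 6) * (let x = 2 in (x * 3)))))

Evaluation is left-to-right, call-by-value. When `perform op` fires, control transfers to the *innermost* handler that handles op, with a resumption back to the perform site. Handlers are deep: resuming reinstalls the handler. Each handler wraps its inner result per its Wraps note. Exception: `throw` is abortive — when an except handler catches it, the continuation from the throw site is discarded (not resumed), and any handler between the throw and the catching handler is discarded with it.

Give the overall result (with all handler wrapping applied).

Answer: [0, (32, ())]

Step-by-step:
emit(0) @ H3 ⇒ out+=0
ask @ H2 ⇒ 5
H0 returns 32
H1 returns (32, ())
H2 returns (32, ())
H3 returns [0, (32, ())]
H4 returns [0, (32, ())]
= [0, (32, ())]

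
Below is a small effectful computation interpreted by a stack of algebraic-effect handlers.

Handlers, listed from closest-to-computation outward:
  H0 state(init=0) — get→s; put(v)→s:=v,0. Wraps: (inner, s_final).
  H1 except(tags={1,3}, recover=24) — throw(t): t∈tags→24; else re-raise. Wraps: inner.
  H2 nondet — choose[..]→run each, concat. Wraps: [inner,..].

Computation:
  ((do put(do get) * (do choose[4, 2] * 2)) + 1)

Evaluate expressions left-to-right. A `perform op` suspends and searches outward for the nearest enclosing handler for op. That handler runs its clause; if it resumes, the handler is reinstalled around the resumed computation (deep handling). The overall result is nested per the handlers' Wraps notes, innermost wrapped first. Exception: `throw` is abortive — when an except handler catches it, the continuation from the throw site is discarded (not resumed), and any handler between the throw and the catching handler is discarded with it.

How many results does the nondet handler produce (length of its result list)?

Working:
get @ H0 ⇒ 0
put(0) @ H0 ⇒ s:=0
choose[4, 2] @ H2
  branch[0] choose=4:
    H0 returns (1, 0)
    H1 returns (1, 0)
    H2 returns [(1, 0)]
  branch[1] choose=2:
    H0 returns (1, 0)
    H1 returns (1, 0)
    H2 returns [(1, 0)]
= [(1, 0), (1, 0)]

Answer: 2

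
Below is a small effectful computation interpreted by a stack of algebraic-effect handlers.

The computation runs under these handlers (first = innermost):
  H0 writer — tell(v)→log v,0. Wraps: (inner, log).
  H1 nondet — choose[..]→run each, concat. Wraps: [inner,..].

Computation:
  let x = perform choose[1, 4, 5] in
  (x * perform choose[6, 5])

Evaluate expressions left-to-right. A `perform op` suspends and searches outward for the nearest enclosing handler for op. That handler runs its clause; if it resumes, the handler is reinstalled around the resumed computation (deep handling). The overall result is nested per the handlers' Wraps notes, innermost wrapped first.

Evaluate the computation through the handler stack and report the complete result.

Evaluation trace:
choose[1, 4, 5] @ H1
  branch[0] choose=1:
    choose[6, 5] @ H1
      branch[0] choose=6:
        H0 returns (6, ())
        H1 returns [(6, ())]
      branch[1] choose=5:
        H0 returns (5, ())
        H1 returns [(5, ())]
  branch[1] choose=4:
    choose[6, 5] @ H1
      branch[0] choose=6:
        H0 returns (24, ())
        H1 returns [(24, ())]
      branch[1] choose=5:
        H0 returns (20, ())
        H1 returns [(20, ())]
  branch[2] choose=5:
    choose[6, 5] @ H1
      branch[0] choose=6:
        H0 returns (30, ())
        H1 returns [(30, ())]
      branch[1] choose=5:
        H0 returns (25, ())
        H1 returns [(25, ())]
= [(6, ()), (5, ()), (24, ()), (20, ()), (30, ()), (25, ())]

Answer: [(6, ()), (5, ()), (24, ()), (20, ()), (30, ()), (25, ())]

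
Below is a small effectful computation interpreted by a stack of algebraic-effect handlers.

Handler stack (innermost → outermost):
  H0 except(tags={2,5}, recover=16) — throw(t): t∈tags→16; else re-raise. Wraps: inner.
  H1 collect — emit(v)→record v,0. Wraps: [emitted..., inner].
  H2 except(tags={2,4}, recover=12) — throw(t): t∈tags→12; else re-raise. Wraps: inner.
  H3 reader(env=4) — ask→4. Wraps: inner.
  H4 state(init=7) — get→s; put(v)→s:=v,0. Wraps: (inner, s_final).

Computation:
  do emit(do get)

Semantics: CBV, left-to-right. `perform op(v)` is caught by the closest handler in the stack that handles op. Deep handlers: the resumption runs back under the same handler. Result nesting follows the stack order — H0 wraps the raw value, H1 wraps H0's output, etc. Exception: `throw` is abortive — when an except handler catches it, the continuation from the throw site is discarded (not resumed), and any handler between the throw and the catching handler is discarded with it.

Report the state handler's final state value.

Answer: 7

Evaluation trace:
get @ H4 ⇒ 7
emit(7) @ H1 ⇒ out+=7
H0 returns 0
H1 returns [7, 0]
H2 returns [7, 0]
H3 returns [7, 0]
H4 returns ([7, 0], 7)
= ([7, 0], 7)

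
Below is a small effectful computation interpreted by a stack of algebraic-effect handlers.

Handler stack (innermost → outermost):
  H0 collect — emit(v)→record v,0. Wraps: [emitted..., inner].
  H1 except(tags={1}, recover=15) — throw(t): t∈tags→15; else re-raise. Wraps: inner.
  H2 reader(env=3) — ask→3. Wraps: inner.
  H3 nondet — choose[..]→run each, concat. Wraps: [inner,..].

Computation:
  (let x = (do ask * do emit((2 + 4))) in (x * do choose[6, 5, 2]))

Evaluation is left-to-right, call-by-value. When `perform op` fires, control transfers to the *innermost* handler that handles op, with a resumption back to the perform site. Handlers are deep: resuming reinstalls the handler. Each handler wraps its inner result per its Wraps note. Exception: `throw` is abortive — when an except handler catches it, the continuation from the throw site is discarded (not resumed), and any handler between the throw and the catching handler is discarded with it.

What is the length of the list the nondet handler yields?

Answer: 3

Step-by-step:
ask @ H2 ⇒ 3
emit(6) @ H0 ⇒ out+=6
choose[6, 5, 2] @ H3
  branch[0] choose=6:
    H0 returns [6, 0]
    H1 returns [6, 0]
    H2 returns [6, 0]
    H3 returns [[6, 0]]
  branch[1] choose=5:
    H0 returns [6, 0]
    H1 returns [6, 0]
    H2 returns [6, 0]
    H3 returns [[6, 0]]
  branch[2] choose=2:
    H0 returns [6, 0]
    H1 returns [6, 0]
    H2 returns [6, 0]
    H3 returns [[6, 0]]
= [[6, 0], [6, 0], [6, 0]]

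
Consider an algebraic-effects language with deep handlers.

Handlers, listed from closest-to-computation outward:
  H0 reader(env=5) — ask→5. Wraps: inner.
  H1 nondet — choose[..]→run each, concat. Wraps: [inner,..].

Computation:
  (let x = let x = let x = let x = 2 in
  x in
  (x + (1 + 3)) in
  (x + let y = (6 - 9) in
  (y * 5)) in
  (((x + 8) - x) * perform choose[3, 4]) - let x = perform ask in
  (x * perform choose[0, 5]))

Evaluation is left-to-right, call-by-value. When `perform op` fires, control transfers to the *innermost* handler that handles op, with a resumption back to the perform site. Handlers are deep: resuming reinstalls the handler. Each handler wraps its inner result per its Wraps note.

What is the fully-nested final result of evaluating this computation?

Answer: [24, -1, 32, 7]

Evaluation trace:
choose[3, 4] @ H1
  branch[0] choose=3:
    ask @ H0 ⇒ 5
    choose[0, 5] @ H1
      branch[0] choose=0:
        H0 returns 24
        H1 returns [24]
      branch[1] choose=5:
        H0 returns -1
        H1 returns [-1]
  branch[1] choose=4:
    ask @ H0 ⇒ 5
    choose[0, 5] @ H1
      branch[0] choose=0:
        H0 returns 32
        H1 returns [32]
      branch[1] choose=5:
        H0 returns 7
        H1 returns [7]
= [24, -1, 32, 7]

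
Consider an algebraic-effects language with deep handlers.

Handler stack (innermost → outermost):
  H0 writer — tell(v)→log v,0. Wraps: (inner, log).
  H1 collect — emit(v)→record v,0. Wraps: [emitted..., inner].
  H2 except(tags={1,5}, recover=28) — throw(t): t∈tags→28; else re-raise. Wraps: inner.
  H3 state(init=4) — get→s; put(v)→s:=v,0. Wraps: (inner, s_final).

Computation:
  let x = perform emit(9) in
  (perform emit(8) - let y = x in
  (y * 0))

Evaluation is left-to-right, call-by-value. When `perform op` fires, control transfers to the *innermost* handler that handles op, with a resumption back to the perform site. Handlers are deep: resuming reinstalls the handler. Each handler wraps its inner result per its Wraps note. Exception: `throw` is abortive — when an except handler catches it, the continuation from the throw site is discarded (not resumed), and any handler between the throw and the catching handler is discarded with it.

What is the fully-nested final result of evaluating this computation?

Step-by-step:
emit(9) @ H1 ⇒ out+=9
emit(8) @ H1 ⇒ out+=8
H0 returns (0, ())
H1 returns [9, 8, (0, ())]
H2 returns [9, 8, (0, ())]
H3 returns ([9, 8, (0, ())], 4)
= ([9, 8, (0, ())], 4)

Answer: ([9, 8, (0, ())], 4)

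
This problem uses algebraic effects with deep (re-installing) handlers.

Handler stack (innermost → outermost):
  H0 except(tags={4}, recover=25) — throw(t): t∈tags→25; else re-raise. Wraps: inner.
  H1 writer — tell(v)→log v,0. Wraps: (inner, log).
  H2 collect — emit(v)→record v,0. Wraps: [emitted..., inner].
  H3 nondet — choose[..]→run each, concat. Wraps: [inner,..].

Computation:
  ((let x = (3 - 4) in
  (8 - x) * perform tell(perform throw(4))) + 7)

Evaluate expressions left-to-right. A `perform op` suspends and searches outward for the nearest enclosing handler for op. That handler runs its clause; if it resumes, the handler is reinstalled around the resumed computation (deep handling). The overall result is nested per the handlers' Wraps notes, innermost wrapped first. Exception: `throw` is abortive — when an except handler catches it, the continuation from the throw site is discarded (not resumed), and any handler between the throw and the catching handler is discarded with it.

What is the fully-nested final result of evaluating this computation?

Answer: [[(25, ())]]

Evaluation trace:
throw(4) @ H0 caught ⇒ 25
H1 returns (25, ())
H2 returns [(25, ())]
H3 returns [[(25, ())]]
= [[(25, ())]]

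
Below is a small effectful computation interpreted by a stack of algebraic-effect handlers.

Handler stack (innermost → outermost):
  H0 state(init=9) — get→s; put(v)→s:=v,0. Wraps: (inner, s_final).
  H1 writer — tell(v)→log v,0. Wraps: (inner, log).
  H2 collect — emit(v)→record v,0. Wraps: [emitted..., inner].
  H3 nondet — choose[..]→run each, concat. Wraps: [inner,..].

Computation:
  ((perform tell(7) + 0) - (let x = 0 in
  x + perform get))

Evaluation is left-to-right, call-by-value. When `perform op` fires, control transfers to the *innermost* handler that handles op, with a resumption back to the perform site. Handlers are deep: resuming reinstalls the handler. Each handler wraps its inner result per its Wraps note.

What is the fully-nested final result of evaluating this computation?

Answer: [[((-9, 9), (7))]]

Step-by-step:
tell(7) @ H1 ⇒ log+=7
get @ H0 ⇒ 9
H0 returns (-9, 9)
H1 returns ((-9, 9), (7))
H2 returns [((-9, 9), (7))]
H3 returns [[((-9, 9), (7))]]
= [[((-9, 9), (7))]]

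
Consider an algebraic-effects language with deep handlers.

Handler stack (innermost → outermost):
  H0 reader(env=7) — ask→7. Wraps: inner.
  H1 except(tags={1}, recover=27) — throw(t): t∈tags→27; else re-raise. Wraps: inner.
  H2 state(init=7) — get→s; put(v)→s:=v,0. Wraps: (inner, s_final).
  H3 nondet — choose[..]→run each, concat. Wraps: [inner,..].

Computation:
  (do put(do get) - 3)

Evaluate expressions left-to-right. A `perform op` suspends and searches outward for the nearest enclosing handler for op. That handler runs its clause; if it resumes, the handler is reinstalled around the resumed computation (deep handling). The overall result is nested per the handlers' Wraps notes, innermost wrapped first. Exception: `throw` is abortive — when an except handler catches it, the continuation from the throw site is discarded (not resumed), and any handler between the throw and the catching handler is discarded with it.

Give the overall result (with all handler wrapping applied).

Answer: [(-3, 7)]

Evaluation trace:
get @ H2 ⇒ 7
put(7) @ H2 ⇒ s:=7
H0 returns -3
H1 returns -3
H2 returns (-3, 7)
H3 returns [(-3, 7)]
= [(-3, 7)]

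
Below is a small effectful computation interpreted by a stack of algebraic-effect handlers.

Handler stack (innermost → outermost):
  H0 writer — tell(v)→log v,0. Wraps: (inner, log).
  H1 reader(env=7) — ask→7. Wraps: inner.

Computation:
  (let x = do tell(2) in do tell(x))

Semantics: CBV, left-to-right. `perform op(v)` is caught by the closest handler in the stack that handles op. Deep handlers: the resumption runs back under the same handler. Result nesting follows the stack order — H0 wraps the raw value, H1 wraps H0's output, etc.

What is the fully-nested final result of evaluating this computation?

Working:
tell(2) @ H0 ⇒ log+=2
tell(0) @ H0 ⇒ log+=0
H0 returns (0, (2, 0))
H1 returns (0, (2, 0))
= (0, (2, 0))

Answer: (0, (2, 0))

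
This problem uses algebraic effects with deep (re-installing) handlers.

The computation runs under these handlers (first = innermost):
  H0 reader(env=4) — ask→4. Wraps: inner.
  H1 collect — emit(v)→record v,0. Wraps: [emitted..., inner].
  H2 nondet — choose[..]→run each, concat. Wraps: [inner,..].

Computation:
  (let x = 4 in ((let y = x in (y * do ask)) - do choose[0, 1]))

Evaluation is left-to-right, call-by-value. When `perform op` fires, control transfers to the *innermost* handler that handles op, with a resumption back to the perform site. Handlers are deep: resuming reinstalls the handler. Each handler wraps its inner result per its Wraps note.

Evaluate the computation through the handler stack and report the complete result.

Step-by-step:
ask @ H0 ⇒ 4
choose[0, 1] @ H2
  branch[0] choose=0:
    H0 returns 16
    H1 returns [16]
    H2 returns [[16]]
  branch[1] choose=1:
    H0 returns 15
    H1 returns [15]
    H2 returns [[15]]
= [[16], [15]]

Answer: [[16], [15]]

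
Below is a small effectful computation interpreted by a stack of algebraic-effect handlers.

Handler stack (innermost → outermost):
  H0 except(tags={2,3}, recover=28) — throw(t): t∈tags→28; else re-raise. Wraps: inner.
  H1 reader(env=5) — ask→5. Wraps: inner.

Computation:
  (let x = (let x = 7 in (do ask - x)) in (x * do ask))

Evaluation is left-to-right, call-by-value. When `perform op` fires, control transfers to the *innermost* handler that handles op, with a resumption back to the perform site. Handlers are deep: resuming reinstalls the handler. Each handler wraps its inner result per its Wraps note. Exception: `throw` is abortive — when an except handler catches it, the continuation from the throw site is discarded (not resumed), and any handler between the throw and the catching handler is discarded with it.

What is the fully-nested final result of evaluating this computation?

Answer: -10

Step-by-step:
ask @ H1 ⇒ 5
ask @ H1 ⇒ 5
H0 returns -10
H1 returns -10
= -10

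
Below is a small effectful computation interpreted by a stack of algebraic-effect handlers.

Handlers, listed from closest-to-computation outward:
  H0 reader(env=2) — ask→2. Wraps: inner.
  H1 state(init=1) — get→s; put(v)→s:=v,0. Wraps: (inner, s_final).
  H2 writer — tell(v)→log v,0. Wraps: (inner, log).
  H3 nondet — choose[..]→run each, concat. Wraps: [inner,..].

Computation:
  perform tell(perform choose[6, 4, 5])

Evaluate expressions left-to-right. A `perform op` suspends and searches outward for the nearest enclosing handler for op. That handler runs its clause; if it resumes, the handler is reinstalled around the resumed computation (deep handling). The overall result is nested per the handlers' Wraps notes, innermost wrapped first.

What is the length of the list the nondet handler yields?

Evaluation trace:
choose[6, 4, 5] @ H3
  branch[0] choose=6:
    tell(6) @ H2 ⇒ log+=6
    H0 returns 0
    H1 returns (0, 1)
    H2 returns ((0, 1), (6))
    H3 returns [((0, 1), (6))]
  branch[1] choose=4:
    tell(4) @ H2 ⇒ log+=4
    H0 returns 0
    H1 returns (0, 1)
    H2 returns ((0, 1), (4))
    H3 returns [((0, 1), (4))]
  branch[2] choose=5:
    tell(5) @ H2 ⇒ log+=5
    H0 returns 0
    H1 returns (0, 1)
    H2 returns ((0, 1), (5))
    H3 returns [((0, 1), (5))]
= [((0, 1), (6)), ((0, 1), (4)), ((0, 1), (5))]

Answer: 3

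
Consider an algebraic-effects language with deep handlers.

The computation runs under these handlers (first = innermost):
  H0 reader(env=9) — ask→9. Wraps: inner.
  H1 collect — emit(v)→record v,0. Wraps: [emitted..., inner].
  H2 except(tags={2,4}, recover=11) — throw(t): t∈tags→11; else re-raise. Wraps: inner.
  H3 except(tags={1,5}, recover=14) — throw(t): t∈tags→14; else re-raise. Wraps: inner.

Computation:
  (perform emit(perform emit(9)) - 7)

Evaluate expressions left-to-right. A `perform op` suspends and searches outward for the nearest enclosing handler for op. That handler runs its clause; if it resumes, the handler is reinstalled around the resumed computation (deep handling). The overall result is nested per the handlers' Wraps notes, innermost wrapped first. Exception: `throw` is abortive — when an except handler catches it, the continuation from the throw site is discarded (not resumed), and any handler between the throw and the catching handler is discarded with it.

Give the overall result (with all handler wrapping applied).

Answer: [9, 0, -7]

Step-by-step:
emit(9) @ H1 ⇒ out+=9
emit(0) @ H1 ⇒ out+=0
H0 returns -7
H1 returns [9, 0, -7]
H2 returns [9, 0, -7]
H3 returns [9, 0, -7]
= [9, 0, -7]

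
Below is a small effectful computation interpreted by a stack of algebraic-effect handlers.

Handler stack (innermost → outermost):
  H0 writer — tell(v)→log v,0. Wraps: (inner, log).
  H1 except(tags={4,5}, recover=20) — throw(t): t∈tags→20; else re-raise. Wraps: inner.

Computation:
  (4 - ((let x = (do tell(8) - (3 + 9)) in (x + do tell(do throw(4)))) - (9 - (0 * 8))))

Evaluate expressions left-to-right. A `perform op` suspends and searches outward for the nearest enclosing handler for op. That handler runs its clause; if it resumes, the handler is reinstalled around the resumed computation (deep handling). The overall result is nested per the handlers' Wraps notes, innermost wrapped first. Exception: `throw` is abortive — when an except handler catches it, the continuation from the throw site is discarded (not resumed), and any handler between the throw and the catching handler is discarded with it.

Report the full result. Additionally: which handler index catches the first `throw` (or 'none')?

Answer: 20 ; first throw caught by: H1

Step-by-step:
tell(8) @ H0 ⇒ log+=8
throw(4) @ H1 caught ⇒ 20
= 20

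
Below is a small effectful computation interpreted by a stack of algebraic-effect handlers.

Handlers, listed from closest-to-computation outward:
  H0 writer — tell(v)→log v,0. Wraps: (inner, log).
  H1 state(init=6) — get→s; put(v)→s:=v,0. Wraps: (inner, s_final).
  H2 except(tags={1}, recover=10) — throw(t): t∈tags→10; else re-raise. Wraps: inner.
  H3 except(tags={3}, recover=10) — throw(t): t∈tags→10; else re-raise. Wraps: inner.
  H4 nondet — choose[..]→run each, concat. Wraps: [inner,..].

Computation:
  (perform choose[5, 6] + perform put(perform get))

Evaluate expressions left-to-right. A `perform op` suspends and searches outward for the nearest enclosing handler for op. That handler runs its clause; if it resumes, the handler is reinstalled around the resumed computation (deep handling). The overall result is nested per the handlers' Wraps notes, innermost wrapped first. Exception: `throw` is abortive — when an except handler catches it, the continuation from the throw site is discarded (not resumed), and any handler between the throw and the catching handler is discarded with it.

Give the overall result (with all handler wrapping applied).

Answer: [((5, ()), 6), ((6, ()), 6)]

Step-by-step:
choose[5, 6] @ H4
  branch[0] choose=5:
    get @ H1 ⇒ 6
    put(6) @ H1 ⇒ s:=6
    H0 returns (5, ())
    H1 returns ((5, ()), 6)
    H2 returns ((5, ()), 6)
    H3 returns ((5, ()), 6)
    H4 returns [((5, ()), 6)]
  branch[1] choose=6:
    get @ H1 ⇒ 6
    put(6) @ H1 ⇒ s:=6
    H0 returns (6, ())
    H1 returns ((6, ()), 6)
    H2 returns ((6, ()), 6)
    H3 returns ((6, ()), 6)
    H4 returns [((6, ()), 6)]
= [((5, ()), 6), ((6, ()), 6)]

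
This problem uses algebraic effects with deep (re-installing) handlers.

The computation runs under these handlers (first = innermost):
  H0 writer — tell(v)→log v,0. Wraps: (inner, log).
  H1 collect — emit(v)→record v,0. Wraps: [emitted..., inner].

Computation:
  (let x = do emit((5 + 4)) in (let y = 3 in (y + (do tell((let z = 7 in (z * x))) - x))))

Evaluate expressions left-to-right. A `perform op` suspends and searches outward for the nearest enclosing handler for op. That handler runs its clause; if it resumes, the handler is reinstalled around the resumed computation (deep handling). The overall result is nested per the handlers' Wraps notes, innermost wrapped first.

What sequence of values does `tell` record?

Step-by-step:
emit(9) @ H1 ⇒ out+=9
tell(0) @ H0 ⇒ log+=0
H0 returns (3, (0))
H1 returns [9, (3, (0))]
= [9, (3, (0))]

Answer: (0)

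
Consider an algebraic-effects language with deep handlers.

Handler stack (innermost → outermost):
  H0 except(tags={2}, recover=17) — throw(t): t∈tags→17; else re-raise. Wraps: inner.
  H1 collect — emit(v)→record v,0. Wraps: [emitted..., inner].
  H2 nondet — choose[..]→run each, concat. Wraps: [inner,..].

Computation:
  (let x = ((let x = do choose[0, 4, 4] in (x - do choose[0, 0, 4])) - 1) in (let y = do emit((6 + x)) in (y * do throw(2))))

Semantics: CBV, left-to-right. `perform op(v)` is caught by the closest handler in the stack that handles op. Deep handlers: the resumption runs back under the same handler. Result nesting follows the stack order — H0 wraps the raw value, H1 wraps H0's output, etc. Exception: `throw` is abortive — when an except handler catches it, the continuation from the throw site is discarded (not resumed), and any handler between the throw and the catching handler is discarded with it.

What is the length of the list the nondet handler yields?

Answer: 9

Step-by-step:
choose[0, 4, 4] @ H2
  branch[0] choose=0:
    choose[0, 0, 4] @ H2
      branch[0] choose=0:
        emit(5) @ H1 ⇒ out+=5
        throw(2) @ H0 caught ⇒ 17
        H1 returns [5, 17]
        H2 returns [[5, 17]]
      branch[1] choose=0:
        emit(5) @ H1 ⇒ out+=5
        throw(2) @ H0 caught ⇒ 17
        H1 returns [5, 17]
        H2 returns [[5, 17]]
      branch[2] choose=4:
        emit(1) @ H1 ⇒ out+=1
        throw(2) @ H0 caught ⇒ 17
        H1 returns [1, 17]
        H2 returns [[1, 17]]
  branch[1] choose=4:
    choose[0, 0, 4] @ H2
      branch[0] choose=0:
        emit(9) @ H1 ⇒ out+=9
        throw(2) @ H0 caught ⇒ 17
        H1 returns [9, 17]
        H2 returns [[9, 17]]
      branch[1] choose=0:
        emit(9) @ H1 ⇒ out+=9
        throw(2) @ H0 caught ⇒ 17
        H1 returns [9, 17]
        H2 returns [[9, 17]]
      branch[2] choose=4:
        emit(5) @ H1 ⇒ out+=5
        throw(2) @ H0 caught ⇒ 17
        H1 returns [5, 17]
        H2 returns [[5, 17]]
  branch[2] choose=4:
    choose[0, 0, 4] @ H2
      branch[0] choose=0:
        emit(9) @ H1 ⇒ out+=9
        throw(2) @ H0 caught ⇒ 17
        H1 returns [9, 17]
        H2 returns [[9, 17]]
      branch[1] choose=0:
        emit(9) @ H1 ⇒ out+=9
        throw(2) @ H0 caught ⇒ 17
        H1 returns [9, 17]
        H2 returns [[9, 17]]
      branch[2] choose=4:
        emit(5) @ H1 ⇒ out+=5
        throw(2) @ H0 caught ⇒ 17
        H1 returns [5, 17]
        H2 returns [[5, 17]]
= [[5, 17], [5, 17], [1, 17], [9, 17], [9, 17], [5, 17], [9, 17], [9, 17], [5, 17]]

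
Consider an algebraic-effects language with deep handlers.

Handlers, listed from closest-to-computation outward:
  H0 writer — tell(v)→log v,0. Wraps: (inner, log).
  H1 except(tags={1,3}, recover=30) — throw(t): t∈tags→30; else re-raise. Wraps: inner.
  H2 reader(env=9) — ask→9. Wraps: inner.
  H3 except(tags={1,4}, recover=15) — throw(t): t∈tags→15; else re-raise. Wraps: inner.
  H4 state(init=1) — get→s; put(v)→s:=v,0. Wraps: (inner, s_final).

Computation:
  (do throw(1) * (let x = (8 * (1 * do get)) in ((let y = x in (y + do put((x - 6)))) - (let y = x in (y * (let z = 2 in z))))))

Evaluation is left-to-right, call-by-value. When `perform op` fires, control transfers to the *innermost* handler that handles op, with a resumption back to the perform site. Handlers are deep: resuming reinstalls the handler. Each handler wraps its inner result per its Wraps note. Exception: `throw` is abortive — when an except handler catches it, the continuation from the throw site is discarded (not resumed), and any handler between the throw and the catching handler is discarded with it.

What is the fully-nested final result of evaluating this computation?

Answer: (30, 1)

Working:
throw(1) @ H1 caught ⇒ 30
H2 returns 30
H3 returns 30
H4 returns (30, 1)
= (30, 1)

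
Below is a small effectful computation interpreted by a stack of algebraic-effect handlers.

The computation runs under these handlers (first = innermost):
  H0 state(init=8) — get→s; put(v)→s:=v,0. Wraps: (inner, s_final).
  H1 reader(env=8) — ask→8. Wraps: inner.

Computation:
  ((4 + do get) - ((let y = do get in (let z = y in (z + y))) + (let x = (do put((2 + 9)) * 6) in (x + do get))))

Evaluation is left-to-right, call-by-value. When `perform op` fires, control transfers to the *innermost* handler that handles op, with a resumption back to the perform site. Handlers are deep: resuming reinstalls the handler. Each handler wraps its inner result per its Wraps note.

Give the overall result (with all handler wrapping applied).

Answer: (-15, 11)

Step-by-step:
get @ H0 ⇒ 8
get @ H0 ⇒ 8
put(11) @ H0 ⇒ s:=11
get @ H0 ⇒ 11
H0 returns (-15, 11)
H1 returns (-15, 11)
= (-15, 11)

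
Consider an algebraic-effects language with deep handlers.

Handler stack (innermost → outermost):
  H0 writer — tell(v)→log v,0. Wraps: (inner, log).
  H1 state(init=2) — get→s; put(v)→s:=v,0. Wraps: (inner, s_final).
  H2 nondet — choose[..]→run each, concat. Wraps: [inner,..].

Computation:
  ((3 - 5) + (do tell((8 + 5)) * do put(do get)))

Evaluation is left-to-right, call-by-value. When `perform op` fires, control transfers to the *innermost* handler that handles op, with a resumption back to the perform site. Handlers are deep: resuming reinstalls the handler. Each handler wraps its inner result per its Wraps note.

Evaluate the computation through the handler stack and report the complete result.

Answer: [((-2, (13)), 2)]

Working:
tell(13) @ H0 ⇒ log+=13
get @ H1 ⇒ 2
put(2) @ H1 ⇒ s:=2
H0 returns (-2, (13))
H1 returns ((-2, (13)), 2)
H2 returns [((-2, (13)), 2)]
= [((-2, (13)), 2)]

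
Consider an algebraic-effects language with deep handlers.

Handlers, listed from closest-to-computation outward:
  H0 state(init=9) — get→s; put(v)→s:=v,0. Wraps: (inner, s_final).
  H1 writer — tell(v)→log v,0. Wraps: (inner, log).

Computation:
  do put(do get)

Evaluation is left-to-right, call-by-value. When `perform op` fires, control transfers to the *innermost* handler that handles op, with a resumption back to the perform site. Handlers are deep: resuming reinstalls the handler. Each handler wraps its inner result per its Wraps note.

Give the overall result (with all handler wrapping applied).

Step-by-step:
get @ H0 ⇒ 9
put(9) @ H0 ⇒ s:=9
H0 returns (0, 9)
H1 returns ((0, 9), ())
= ((0, 9), ())

Answer: ((0, 9), ())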